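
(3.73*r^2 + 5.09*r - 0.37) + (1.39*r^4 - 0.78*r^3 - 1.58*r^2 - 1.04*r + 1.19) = 1.39*r^4 - 0.78*r^3 + 2.15*r^2 + 4.05*r + 0.82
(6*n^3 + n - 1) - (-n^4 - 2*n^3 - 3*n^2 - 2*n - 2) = n^4 + 8*n^3 + 3*n^2 + 3*n + 1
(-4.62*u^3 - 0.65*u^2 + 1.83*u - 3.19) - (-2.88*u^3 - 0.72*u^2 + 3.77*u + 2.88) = -1.74*u^3 + 0.07*u^2 - 1.94*u - 6.07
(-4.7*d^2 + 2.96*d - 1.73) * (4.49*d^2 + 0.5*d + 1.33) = -21.103*d^4 + 10.9404*d^3 - 12.5387*d^2 + 3.0718*d - 2.3009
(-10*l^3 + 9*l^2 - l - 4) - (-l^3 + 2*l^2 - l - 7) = -9*l^3 + 7*l^2 + 3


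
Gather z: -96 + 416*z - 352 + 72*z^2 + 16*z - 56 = 72*z^2 + 432*z - 504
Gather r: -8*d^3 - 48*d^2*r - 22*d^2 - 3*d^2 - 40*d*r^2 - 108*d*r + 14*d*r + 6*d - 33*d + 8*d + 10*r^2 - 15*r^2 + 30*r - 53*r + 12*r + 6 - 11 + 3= -8*d^3 - 25*d^2 - 19*d + r^2*(-40*d - 5) + r*(-48*d^2 - 94*d - 11) - 2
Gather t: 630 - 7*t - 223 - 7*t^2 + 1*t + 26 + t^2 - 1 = -6*t^2 - 6*t + 432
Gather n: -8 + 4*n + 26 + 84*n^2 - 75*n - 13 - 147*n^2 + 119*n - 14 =-63*n^2 + 48*n - 9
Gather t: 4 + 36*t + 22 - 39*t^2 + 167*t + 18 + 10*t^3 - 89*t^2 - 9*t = 10*t^3 - 128*t^2 + 194*t + 44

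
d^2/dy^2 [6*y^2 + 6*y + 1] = 12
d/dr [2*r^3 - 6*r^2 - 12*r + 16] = 6*r^2 - 12*r - 12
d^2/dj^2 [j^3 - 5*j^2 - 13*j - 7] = 6*j - 10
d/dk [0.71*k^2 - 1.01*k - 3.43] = 1.42*k - 1.01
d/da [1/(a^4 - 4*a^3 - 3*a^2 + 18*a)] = 2*(3 - 2*a^2)/(a^2*(a^5 - 5*a^4 - 5*a^3 + 45*a^2 - 108))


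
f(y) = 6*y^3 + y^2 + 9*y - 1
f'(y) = 18*y^2 + 2*y + 9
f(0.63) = 6.57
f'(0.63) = 17.40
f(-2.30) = -89.41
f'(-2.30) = 99.62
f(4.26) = 519.34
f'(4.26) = 344.18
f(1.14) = 19.45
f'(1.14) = 34.67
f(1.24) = 23.14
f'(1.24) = 39.16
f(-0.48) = -5.75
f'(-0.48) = 12.19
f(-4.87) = -714.12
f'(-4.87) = 426.16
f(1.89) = 60.09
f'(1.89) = 77.08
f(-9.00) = -4375.00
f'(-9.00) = 1449.00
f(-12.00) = -10333.00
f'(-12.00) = 2577.00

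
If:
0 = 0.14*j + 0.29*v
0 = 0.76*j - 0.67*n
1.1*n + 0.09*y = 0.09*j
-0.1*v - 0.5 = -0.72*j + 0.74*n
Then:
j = -7.03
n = -7.97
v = 3.39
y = 90.43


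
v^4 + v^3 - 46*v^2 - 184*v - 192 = (v - 8)*(v + 2)*(v + 3)*(v + 4)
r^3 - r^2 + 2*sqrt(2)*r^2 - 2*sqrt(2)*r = r*(r - 1)*(r + 2*sqrt(2))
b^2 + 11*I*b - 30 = (b + 5*I)*(b + 6*I)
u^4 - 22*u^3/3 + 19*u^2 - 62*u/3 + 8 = (u - 3)*(u - 2)*(u - 4/3)*(u - 1)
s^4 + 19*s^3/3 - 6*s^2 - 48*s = s*(s - 8/3)*(s + 3)*(s + 6)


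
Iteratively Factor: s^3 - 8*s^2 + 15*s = (s)*(s^2 - 8*s + 15) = s*(s - 5)*(s - 3)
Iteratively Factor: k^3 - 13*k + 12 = (k - 3)*(k^2 + 3*k - 4) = (k - 3)*(k - 1)*(k + 4)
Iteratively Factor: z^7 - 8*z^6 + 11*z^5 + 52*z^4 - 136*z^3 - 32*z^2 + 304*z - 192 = (z - 4)*(z^6 - 4*z^5 - 5*z^4 + 32*z^3 - 8*z^2 - 64*z + 48) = (z - 4)*(z - 2)*(z^5 - 2*z^4 - 9*z^3 + 14*z^2 + 20*z - 24) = (z - 4)*(z - 2)*(z + 2)*(z^4 - 4*z^3 - z^2 + 16*z - 12) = (z - 4)*(z - 2)^2*(z + 2)*(z^3 - 2*z^2 - 5*z + 6) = (z - 4)*(z - 2)^2*(z - 1)*(z + 2)*(z^2 - z - 6) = (z - 4)*(z - 2)^2*(z - 1)*(z + 2)^2*(z - 3)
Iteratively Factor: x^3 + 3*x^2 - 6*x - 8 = (x + 1)*(x^2 + 2*x - 8) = (x - 2)*(x + 1)*(x + 4)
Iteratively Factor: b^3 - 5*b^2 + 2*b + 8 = (b + 1)*(b^2 - 6*b + 8) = (b - 4)*(b + 1)*(b - 2)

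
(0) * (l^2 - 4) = 0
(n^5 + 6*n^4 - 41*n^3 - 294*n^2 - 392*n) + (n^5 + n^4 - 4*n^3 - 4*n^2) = 2*n^5 + 7*n^4 - 45*n^3 - 298*n^2 - 392*n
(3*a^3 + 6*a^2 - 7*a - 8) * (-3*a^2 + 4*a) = -9*a^5 - 6*a^4 + 45*a^3 - 4*a^2 - 32*a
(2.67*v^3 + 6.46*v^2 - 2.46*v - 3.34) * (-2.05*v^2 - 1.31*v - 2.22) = -5.4735*v^5 - 16.7407*v^4 - 9.347*v^3 - 4.2716*v^2 + 9.8366*v + 7.4148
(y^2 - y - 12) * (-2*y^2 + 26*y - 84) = -2*y^4 + 28*y^3 - 86*y^2 - 228*y + 1008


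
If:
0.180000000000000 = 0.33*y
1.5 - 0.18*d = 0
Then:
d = 8.33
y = 0.55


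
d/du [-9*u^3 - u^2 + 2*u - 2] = -27*u^2 - 2*u + 2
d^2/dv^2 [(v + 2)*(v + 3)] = 2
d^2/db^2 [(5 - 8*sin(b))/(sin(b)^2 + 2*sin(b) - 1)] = 2*(4*sin(b)^5 - 18*sin(b)^4 + sin(b)^3 + 3*sin(b)^2 + 5*sin(b) + 9)/(2*sin(b) - cos(b)^2)^3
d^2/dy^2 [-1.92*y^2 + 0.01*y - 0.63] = -3.84000000000000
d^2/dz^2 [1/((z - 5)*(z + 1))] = 2*((z - 5)^2 + (z - 5)*(z + 1) + (z + 1)^2)/((z - 5)^3*(z + 1)^3)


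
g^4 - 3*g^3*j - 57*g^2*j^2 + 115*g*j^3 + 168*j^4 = (g - 8*j)*(g - 3*j)*(g + j)*(g + 7*j)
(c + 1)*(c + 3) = c^2 + 4*c + 3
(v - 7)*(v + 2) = v^2 - 5*v - 14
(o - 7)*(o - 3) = o^2 - 10*o + 21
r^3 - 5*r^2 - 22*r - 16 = (r - 8)*(r + 1)*(r + 2)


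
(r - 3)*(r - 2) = r^2 - 5*r + 6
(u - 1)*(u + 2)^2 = u^3 + 3*u^2 - 4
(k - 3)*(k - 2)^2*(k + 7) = k^4 - 33*k^2 + 100*k - 84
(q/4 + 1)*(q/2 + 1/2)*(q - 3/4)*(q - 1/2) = q^4/8 + 15*q^3/32 - 15*q^2/64 - 25*q/64 + 3/16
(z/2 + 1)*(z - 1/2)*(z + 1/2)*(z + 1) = z^4/2 + 3*z^3/2 + 7*z^2/8 - 3*z/8 - 1/4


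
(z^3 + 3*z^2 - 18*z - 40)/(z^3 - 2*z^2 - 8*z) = (z + 5)/z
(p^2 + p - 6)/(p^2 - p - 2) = (p + 3)/(p + 1)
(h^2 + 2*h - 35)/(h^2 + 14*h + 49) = (h - 5)/(h + 7)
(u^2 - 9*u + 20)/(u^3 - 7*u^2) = (u^2 - 9*u + 20)/(u^2*(u - 7))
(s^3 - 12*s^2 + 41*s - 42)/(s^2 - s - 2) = (s^2 - 10*s + 21)/(s + 1)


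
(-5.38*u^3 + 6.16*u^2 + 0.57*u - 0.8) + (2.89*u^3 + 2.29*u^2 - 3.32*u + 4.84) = -2.49*u^3 + 8.45*u^2 - 2.75*u + 4.04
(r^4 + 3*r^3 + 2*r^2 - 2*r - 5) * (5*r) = 5*r^5 + 15*r^4 + 10*r^3 - 10*r^2 - 25*r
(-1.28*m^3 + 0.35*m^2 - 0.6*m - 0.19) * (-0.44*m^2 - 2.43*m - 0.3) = 0.5632*m^5 + 2.9564*m^4 - 0.2025*m^3 + 1.4366*m^2 + 0.6417*m + 0.057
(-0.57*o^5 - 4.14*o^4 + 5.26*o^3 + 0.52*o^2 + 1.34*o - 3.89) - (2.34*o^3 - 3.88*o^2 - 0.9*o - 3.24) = -0.57*o^5 - 4.14*o^4 + 2.92*o^3 + 4.4*o^2 + 2.24*o - 0.65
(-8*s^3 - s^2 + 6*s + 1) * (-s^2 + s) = 8*s^5 - 7*s^4 - 7*s^3 + 5*s^2 + s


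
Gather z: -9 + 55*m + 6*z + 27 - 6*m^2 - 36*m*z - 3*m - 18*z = -6*m^2 + 52*m + z*(-36*m - 12) + 18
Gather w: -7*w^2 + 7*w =-7*w^2 + 7*w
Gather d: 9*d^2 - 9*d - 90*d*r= 9*d^2 + d*(-90*r - 9)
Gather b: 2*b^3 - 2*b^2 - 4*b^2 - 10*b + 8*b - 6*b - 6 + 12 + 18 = 2*b^3 - 6*b^2 - 8*b + 24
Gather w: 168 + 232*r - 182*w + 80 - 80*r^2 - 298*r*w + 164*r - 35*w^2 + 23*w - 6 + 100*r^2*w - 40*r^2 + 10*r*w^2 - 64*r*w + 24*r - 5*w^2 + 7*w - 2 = -120*r^2 + 420*r + w^2*(10*r - 40) + w*(100*r^2 - 362*r - 152) + 240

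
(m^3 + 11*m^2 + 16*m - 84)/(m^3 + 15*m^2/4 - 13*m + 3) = 4*(m + 7)/(4*m - 1)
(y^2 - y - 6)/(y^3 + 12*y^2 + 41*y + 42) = (y - 3)/(y^2 + 10*y + 21)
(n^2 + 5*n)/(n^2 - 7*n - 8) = n*(n + 5)/(n^2 - 7*n - 8)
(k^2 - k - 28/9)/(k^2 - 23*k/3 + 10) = (9*k^2 - 9*k - 28)/(3*(3*k^2 - 23*k + 30))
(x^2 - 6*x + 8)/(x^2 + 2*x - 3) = (x^2 - 6*x + 8)/(x^2 + 2*x - 3)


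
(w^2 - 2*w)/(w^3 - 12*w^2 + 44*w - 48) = w/(w^2 - 10*w + 24)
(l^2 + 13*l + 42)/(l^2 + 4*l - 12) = (l + 7)/(l - 2)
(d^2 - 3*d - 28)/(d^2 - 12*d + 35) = (d + 4)/(d - 5)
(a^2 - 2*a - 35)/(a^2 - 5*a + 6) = (a^2 - 2*a - 35)/(a^2 - 5*a + 6)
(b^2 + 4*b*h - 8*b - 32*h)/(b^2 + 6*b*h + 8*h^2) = (b - 8)/(b + 2*h)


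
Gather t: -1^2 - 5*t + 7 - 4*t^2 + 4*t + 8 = -4*t^2 - t + 14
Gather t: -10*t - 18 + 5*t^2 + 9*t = 5*t^2 - t - 18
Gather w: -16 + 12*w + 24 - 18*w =8 - 6*w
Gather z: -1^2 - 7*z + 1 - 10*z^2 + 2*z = -10*z^2 - 5*z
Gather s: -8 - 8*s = -8*s - 8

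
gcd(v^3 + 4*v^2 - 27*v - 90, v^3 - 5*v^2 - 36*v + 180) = v^2 + v - 30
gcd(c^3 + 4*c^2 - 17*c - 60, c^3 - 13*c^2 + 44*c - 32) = c - 4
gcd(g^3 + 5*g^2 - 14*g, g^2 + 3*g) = g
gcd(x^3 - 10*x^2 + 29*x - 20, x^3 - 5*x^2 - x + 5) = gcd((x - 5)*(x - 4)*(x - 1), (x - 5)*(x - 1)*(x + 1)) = x^2 - 6*x + 5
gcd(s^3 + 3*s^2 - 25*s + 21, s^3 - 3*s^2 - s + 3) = s^2 - 4*s + 3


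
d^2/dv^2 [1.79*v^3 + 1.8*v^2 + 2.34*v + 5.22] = 10.74*v + 3.6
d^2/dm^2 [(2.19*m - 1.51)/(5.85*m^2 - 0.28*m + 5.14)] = ((18.8934 - 76.869*m)*(5.85*m^2 - 0.28*m + 5.14) + (2.19*m - 1.51)*(11.7*m - 0.28)*(23.4*m - 0.56))/(5.85*m^2 - 0.28*m + 5.14)^3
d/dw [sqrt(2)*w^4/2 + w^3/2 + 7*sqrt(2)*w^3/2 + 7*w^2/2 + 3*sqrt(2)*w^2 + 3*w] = 2*sqrt(2)*w^3 + 3*w^2/2 + 21*sqrt(2)*w^2/2 + 7*w + 6*sqrt(2)*w + 3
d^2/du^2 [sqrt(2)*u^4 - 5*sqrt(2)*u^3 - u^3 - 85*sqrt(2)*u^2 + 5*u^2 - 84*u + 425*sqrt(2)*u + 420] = 12*sqrt(2)*u^2 - 30*sqrt(2)*u - 6*u - 170*sqrt(2) + 10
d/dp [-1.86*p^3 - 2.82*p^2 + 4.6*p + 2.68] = -5.58*p^2 - 5.64*p + 4.6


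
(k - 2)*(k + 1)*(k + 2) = k^3 + k^2 - 4*k - 4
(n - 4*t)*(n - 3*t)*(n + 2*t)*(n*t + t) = n^4*t - 5*n^3*t^2 + n^3*t - 2*n^2*t^3 - 5*n^2*t^2 + 24*n*t^4 - 2*n*t^3 + 24*t^4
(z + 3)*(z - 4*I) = z^2 + 3*z - 4*I*z - 12*I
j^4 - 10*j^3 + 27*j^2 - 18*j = j*(j - 6)*(j - 3)*(j - 1)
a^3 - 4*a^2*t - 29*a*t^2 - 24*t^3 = (a - 8*t)*(a + t)*(a + 3*t)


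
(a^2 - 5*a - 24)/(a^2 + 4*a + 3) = (a - 8)/(a + 1)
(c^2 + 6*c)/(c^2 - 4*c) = (c + 6)/(c - 4)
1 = 1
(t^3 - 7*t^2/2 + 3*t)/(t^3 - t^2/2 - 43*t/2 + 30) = t*(t - 2)/(t^2 + t - 20)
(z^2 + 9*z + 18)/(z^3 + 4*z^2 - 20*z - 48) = (z + 3)/(z^2 - 2*z - 8)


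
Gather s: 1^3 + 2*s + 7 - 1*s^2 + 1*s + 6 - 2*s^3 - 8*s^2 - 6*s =-2*s^3 - 9*s^2 - 3*s + 14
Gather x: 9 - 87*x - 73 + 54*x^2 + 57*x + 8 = 54*x^2 - 30*x - 56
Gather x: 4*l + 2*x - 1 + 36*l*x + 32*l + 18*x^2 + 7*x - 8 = 36*l + 18*x^2 + x*(36*l + 9) - 9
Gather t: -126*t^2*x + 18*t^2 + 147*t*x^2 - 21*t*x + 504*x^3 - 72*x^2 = t^2*(18 - 126*x) + t*(147*x^2 - 21*x) + 504*x^3 - 72*x^2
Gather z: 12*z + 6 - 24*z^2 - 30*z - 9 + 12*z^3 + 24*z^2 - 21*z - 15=12*z^3 - 39*z - 18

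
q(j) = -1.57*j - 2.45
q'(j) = -1.57000000000000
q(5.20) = -10.61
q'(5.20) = -1.57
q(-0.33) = -1.93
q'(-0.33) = -1.57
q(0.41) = -3.09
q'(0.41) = -1.57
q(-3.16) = 2.51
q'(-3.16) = -1.57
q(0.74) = -3.61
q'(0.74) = -1.57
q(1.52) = -4.84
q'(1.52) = -1.57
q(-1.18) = -0.60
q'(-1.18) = -1.57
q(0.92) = -3.89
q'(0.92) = -1.57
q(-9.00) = 11.68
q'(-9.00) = -1.57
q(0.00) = -2.45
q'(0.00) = -1.57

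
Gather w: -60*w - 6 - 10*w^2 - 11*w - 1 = -10*w^2 - 71*w - 7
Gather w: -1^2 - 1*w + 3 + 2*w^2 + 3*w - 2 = 2*w^2 + 2*w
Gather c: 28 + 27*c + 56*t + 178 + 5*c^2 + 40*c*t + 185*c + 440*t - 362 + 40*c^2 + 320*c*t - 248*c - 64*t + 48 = 45*c^2 + c*(360*t - 36) + 432*t - 108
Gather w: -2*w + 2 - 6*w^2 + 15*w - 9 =-6*w^2 + 13*w - 7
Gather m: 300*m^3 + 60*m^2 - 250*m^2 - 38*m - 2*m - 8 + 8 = 300*m^3 - 190*m^2 - 40*m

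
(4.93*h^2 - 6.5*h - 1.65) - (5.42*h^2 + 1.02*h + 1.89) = -0.49*h^2 - 7.52*h - 3.54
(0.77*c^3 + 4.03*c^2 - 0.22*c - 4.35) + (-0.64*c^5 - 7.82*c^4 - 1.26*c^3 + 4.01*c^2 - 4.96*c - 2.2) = -0.64*c^5 - 7.82*c^4 - 0.49*c^3 + 8.04*c^2 - 5.18*c - 6.55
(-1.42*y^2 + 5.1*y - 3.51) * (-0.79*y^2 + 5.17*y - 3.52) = 1.1218*y^4 - 11.3704*y^3 + 34.1383*y^2 - 36.0987*y + 12.3552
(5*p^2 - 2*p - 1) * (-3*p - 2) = -15*p^3 - 4*p^2 + 7*p + 2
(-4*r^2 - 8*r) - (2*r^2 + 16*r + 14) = -6*r^2 - 24*r - 14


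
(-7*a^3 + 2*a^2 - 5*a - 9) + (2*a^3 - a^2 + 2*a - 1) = -5*a^3 + a^2 - 3*a - 10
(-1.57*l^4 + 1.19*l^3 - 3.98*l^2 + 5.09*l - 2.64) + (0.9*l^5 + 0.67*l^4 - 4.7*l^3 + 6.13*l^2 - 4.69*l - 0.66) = 0.9*l^5 - 0.9*l^4 - 3.51*l^3 + 2.15*l^2 + 0.399999999999999*l - 3.3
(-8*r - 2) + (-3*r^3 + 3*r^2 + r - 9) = -3*r^3 + 3*r^2 - 7*r - 11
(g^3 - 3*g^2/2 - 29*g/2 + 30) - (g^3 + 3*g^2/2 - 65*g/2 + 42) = -3*g^2 + 18*g - 12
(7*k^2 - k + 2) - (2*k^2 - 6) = 5*k^2 - k + 8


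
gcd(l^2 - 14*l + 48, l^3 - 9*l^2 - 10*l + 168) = l - 6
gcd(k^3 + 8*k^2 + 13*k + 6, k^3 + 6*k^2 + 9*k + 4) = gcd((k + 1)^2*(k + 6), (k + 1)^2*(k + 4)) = k^2 + 2*k + 1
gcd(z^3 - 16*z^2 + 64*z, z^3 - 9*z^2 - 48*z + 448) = z^2 - 16*z + 64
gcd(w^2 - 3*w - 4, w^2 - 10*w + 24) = w - 4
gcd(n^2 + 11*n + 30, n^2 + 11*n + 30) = n^2 + 11*n + 30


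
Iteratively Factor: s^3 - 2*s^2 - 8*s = (s + 2)*(s^2 - 4*s) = s*(s + 2)*(s - 4)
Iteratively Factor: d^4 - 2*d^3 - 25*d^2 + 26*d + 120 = (d - 5)*(d^3 + 3*d^2 - 10*d - 24) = (d - 5)*(d + 4)*(d^2 - d - 6) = (d - 5)*(d + 2)*(d + 4)*(d - 3)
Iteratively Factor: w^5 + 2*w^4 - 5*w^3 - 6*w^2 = (w - 2)*(w^4 + 4*w^3 + 3*w^2) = (w - 2)*(w + 3)*(w^3 + w^2) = w*(w - 2)*(w + 3)*(w^2 + w) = w^2*(w - 2)*(w + 3)*(w + 1)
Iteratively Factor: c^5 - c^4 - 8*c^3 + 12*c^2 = (c - 2)*(c^4 + c^3 - 6*c^2) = c*(c - 2)*(c^3 + c^2 - 6*c) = c^2*(c - 2)*(c^2 + c - 6) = c^2*(c - 2)*(c + 3)*(c - 2)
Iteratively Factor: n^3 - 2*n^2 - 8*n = (n)*(n^2 - 2*n - 8) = n*(n - 4)*(n + 2)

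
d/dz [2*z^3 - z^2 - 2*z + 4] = 6*z^2 - 2*z - 2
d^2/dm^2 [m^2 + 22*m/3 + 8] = 2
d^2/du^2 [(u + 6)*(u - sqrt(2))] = 2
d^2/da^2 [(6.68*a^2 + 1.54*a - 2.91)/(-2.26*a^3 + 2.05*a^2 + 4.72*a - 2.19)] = (-68.2375359999999*a^6 - 47.194224*a^5 - 206.375064*a^4 + 330.628092*a^3 - 201.34791*a^2 + 41.043456*a + 59.875938)/(11.543176*a^9 - 31.41174*a^8 - 43.830666*a^7 + 156.148367*a^6 + 30.662532*a^5 - 249.568743*a^4 + 54.50615*a^3 + 116.873073*a^2 - 67.912776*a + 10.503459)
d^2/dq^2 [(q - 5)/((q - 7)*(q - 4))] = 2*(q^3 - 15*q^2 + 81*q - 157)/(q^6 - 33*q^5 + 447*q^4 - 3179*q^3 + 12516*q^2 - 25872*q + 21952)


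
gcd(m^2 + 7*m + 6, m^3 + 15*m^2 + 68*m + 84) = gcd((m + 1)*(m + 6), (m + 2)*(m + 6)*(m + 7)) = m + 6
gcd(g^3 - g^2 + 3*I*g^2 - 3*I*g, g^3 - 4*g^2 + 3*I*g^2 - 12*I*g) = g^2 + 3*I*g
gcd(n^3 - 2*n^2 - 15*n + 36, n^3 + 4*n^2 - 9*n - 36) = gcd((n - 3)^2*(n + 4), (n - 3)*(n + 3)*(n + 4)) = n^2 + n - 12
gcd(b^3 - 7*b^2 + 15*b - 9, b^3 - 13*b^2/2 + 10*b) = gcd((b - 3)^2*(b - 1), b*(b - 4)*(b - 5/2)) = 1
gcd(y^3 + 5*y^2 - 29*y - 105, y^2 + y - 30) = y - 5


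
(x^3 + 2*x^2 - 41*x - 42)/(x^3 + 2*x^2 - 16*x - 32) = (x^3 + 2*x^2 - 41*x - 42)/(x^3 + 2*x^2 - 16*x - 32)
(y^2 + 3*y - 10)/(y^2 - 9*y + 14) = (y + 5)/(y - 7)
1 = 1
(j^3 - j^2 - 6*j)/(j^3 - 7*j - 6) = j/(j + 1)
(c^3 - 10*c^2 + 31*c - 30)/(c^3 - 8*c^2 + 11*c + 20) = (c^2 - 5*c + 6)/(c^2 - 3*c - 4)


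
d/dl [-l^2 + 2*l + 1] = 2 - 2*l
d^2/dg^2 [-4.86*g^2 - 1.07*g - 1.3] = -9.72000000000000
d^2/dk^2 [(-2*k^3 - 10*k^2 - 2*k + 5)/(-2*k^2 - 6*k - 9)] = 4*(-38*k^3 - 138*k^2 + 99*k + 306)/(8*k^6 + 72*k^5 + 324*k^4 + 864*k^3 + 1458*k^2 + 1458*k + 729)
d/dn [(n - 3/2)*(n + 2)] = 2*n + 1/2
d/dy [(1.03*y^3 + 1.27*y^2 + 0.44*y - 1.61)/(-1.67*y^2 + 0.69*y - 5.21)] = (-1.7201*y^4 + 1.4214*y^3 - 14.4878*y^2 - 18.6108*y - 1.1815)/(2.7889*y^4 - 2.3046*y^3 + 17.8775*y^2 - 7.1898*y + 27.1441)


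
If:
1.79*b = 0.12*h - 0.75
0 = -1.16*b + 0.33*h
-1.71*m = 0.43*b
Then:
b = -0.55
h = -1.93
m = 0.14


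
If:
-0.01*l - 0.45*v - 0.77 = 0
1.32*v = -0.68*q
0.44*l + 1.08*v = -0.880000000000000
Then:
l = 2.33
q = 3.42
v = -1.76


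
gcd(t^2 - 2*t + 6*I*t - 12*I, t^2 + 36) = t + 6*I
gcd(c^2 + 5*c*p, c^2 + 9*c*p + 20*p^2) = c + 5*p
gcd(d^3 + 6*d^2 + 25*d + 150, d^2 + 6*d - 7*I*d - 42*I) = d + 6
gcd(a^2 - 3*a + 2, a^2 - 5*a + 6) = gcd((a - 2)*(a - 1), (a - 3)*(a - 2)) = a - 2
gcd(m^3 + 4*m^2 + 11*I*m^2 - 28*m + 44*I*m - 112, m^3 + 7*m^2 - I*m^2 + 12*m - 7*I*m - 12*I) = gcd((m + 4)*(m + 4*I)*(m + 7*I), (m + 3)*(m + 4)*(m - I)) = m + 4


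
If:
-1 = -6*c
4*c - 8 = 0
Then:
No Solution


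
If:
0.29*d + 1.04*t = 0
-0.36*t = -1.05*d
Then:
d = 0.00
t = 0.00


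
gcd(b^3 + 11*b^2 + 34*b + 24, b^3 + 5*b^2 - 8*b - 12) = b^2 + 7*b + 6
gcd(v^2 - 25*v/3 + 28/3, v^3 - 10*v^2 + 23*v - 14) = v - 7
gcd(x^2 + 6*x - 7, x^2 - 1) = x - 1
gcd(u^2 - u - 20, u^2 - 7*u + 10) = u - 5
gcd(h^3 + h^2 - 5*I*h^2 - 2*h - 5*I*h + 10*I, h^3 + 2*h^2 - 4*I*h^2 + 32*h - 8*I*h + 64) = h + 2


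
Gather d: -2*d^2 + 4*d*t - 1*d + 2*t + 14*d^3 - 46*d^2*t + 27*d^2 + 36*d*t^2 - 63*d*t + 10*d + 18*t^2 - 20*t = 14*d^3 + d^2*(25 - 46*t) + d*(36*t^2 - 59*t + 9) + 18*t^2 - 18*t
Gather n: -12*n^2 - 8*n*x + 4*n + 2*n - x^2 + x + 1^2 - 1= -12*n^2 + n*(6 - 8*x) - x^2 + x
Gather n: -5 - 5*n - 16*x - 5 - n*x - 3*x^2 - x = n*(-x - 5) - 3*x^2 - 17*x - 10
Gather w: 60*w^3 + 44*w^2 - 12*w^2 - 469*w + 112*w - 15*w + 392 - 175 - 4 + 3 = 60*w^3 + 32*w^2 - 372*w + 216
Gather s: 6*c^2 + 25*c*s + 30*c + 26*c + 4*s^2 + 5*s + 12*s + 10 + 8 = 6*c^2 + 56*c + 4*s^2 + s*(25*c + 17) + 18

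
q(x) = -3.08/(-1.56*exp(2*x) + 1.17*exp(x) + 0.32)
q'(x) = -3.08*(3.12*exp(2*x) - 1.17*exp(x))/(-1.56*exp(2*x) + 1.17*exp(x) + 0.32)^2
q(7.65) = 0.00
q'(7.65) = -0.00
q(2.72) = 0.01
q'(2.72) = -0.02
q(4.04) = 0.00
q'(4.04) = -0.00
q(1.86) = 0.05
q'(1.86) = -0.12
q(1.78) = 0.06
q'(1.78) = -0.14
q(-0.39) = -7.76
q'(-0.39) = -12.47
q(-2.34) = -7.36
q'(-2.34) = 1.47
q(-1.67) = -6.35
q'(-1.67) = 1.44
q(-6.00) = -9.54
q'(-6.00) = 0.09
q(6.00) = 0.00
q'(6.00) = 0.00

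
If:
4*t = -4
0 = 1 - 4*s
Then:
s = 1/4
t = -1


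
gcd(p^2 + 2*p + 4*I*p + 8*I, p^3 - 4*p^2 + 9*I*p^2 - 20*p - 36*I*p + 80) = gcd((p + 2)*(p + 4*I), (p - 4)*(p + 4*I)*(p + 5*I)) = p + 4*I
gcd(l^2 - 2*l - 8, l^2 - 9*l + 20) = l - 4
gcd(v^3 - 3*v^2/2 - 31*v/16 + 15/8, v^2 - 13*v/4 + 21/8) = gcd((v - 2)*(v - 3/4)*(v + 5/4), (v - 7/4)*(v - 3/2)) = 1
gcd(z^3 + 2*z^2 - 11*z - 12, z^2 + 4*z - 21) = z - 3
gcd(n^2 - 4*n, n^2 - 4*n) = n^2 - 4*n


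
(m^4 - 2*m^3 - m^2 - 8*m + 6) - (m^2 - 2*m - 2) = m^4 - 2*m^3 - 2*m^2 - 6*m + 8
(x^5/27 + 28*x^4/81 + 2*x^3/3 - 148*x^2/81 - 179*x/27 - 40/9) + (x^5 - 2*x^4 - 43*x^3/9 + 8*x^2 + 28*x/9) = 28*x^5/27 - 134*x^4/81 - 37*x^3/9 + 500*x^2/81 - 95*x/27 - 40/9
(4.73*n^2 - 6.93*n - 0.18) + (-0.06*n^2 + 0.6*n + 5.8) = 4.67*n^2 - 6.33*n + 5.62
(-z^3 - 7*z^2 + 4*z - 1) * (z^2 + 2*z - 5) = -z^5 - 9*z^4 - 5*z^3 + 42*z^2 - 22*z + 5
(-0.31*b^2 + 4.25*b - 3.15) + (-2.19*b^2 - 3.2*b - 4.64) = -2.5*b^2 + 1.05*b - 7.79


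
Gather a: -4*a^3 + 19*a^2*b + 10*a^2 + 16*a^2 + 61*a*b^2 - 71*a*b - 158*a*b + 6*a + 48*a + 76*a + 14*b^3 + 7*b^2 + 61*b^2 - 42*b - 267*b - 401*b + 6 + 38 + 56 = -4*a^3 + a^2*(19*b + 26) + a*(61*b^2 - 229*b + 130) + 14*b^3 + 68*b^2 - 710*b + 100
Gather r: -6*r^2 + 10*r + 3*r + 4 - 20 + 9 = -6*r^2 + 13*r - 7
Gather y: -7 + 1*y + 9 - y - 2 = 0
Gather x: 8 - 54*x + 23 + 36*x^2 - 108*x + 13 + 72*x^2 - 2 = 108*x^2 - 162*x + 42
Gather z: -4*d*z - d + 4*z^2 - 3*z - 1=-d + 4*z^2 + z*(-4*d - 3) - 1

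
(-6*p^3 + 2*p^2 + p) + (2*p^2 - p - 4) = -6*p^3 + 4*p^2 - 4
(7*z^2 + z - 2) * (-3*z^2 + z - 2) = -21*z^4 + 4*z^3 - 7*z^2 - 4*z + 4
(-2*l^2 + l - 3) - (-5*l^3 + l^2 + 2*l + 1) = 5*l^3 - 3*l^2 - l - 4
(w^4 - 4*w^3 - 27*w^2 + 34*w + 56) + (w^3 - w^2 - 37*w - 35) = w^4 - 3*w^3 - 28*w^2 - 3*w + 21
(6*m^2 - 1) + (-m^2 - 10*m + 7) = 5*m^2 - 10*m + 6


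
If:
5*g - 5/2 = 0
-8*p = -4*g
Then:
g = 1/2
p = 1/4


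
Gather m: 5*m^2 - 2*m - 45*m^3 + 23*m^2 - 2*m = -45*m^3 + 28*m^2 - 4*m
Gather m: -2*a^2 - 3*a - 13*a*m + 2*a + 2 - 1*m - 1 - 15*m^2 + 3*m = -2*a^2 - a - 15*m^2 + m*(2 - 13*a) + 1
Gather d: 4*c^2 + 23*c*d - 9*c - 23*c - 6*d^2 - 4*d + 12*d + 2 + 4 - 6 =4*c^2 - 32*c - 6*d^2 + d*(23*c + 8)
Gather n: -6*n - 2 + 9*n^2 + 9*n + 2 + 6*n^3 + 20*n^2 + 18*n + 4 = 6*n^3 + 29*n^2 + 21*n + 4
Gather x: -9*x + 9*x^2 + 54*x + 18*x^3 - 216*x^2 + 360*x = 18*x^3 - 207*x^2 + 405*x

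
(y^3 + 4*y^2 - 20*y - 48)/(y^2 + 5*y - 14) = (y^3 + 4*y^2 - 20*y - 48)/(y^2 + 5*y - 14)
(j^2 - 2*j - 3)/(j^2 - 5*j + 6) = (j + 1)/(j - 2)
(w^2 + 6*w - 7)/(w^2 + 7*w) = (w - 1)/w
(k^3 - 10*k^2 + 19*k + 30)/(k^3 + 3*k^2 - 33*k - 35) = (k - 6)/(k + 7)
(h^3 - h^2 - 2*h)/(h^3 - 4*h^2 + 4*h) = (h + 1)/(h - 2)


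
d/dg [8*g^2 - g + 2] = 16*g - 1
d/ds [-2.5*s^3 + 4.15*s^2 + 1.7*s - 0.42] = -7.5*s^2 + 8.3*s + 1.7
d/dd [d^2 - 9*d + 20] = 2*d - 9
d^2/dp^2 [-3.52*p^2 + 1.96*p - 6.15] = -7.04000000000000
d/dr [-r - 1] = -1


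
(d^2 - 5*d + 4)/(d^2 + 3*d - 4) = (d - 4)/(d + 4)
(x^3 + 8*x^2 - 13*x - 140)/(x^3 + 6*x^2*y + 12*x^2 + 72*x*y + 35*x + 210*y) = (x - 4)/(x + 6*y)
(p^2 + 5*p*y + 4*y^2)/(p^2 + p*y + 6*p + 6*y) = (p + 4*y)/(p + 6)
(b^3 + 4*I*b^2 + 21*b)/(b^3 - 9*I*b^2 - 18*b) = (b + 7*I)/(b - 6*I)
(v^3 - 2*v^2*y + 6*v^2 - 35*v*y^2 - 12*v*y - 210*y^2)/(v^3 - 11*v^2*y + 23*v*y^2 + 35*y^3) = (-v^2 - 5*v*y - 6*v - 30*y)/(-v^2 + 4*v*y + 5*y^2)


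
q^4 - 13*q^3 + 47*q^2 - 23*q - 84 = (q - 7)*(q - 4)*(q - 3)*(q + 1)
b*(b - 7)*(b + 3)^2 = b^4 - b^3 - 33*b^2 - 63*b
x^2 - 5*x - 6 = (x - 6)*(x + 1)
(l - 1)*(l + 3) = l^2 + 2*l - 3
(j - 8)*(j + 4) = j^2 - 4*j - 32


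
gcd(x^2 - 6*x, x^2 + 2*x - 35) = 1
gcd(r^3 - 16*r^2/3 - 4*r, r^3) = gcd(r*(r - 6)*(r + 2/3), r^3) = r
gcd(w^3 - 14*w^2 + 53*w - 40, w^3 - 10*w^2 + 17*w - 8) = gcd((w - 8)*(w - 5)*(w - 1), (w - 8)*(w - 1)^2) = w^2 - 9*w + 8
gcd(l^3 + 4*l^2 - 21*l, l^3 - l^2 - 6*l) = l^2 - 3*l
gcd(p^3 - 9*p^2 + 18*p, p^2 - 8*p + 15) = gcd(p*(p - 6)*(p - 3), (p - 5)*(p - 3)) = p - 3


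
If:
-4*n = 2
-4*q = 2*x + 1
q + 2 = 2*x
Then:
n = -1/2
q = -3/5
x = 7/10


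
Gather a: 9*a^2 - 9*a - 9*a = 9*a^2 - 18*a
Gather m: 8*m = 8*m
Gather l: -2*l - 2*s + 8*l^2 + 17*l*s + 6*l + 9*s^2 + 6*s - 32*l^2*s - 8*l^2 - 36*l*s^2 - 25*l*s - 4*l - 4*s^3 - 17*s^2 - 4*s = -32*l^2*s + l*(-36*s^2 - 8*s) - 4*s^3 - 8*s^2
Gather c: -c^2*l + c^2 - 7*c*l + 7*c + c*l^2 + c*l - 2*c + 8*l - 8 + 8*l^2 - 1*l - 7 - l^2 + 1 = c^2*(1 - l) + c*(l^2 - 6*l + 5) + 7*l^2 + 7*l - 14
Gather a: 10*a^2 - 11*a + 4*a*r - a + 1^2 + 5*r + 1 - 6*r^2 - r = 10*a^2 + a*(4*r - 12) - 6*r^2 + 4*r + 2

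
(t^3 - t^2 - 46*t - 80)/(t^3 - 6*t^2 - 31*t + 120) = (t + 2)/(t - 3)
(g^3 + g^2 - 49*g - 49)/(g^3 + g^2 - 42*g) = (g^2 - 6*g - 7)/(g*(g - 6))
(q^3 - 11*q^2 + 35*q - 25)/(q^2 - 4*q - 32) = (-q^3 + 11*q^2 - 35*q + 25)/(-q^2 + 4*q + 32)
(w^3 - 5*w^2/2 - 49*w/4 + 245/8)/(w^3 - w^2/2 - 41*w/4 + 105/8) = (2*w - 7)/(2*w - 3)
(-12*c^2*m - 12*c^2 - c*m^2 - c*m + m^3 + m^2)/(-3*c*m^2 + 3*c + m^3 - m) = (12*c^2 + c*m - m^2)/(3*c*m - 3*c - m^2 + m)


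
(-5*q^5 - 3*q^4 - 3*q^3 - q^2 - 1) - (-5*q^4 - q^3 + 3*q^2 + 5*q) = -5*q^5 + 2*q^4 - 2*q^3 - 4*q^2 - 5*q - 1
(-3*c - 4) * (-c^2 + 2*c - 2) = 3*c^3 - 2*c^2 - 2*c + 8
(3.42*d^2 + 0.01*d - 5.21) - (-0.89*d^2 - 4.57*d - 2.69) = 4.31*d^2 + 4.58*d - 2.52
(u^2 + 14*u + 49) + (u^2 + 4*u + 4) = 2*u^2 + 18*u + 53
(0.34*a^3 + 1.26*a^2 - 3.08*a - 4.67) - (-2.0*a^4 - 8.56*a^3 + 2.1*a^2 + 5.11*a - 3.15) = 2.0*a^4 + 8.9*a^3 - 0.84*a^2 - 8.19*a - 1.52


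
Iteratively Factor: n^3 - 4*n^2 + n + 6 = (n - 2)*(n^2 - 2*n - 3) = (n - 2)*(n + 1)*(n - 3)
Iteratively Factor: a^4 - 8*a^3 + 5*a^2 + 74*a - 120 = (a + 3)*(a^3 - 11*a^2 + 38*a - 40) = (a - 2)*(a + 3)*(a^2 - 9*a + 20) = (a - 5)*(a - 2)*(a + 3)*(a - 4)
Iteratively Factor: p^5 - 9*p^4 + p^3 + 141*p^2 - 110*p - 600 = (p - 5)*(p^4 - 4*p^3 - 19*p^2 + 46*p + 120) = (p - 5)*(p + 3)*(p^3 - 7*p^2 + 2*p + 40) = (p - 5)*(p - 4)*(p + 3)*(p^2 - 3*p - 10) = (p - 5)^2*(p - 4)*(p + 3)*(p + 2)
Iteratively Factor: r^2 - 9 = (r - 3)*(r + 3)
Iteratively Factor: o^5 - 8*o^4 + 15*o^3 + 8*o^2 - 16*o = (o)*(o^4 - 8*o^3 + 15*o^2 + 8*o - 16) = o*(o - 4)*(o^3 - 4*o^2 - o + 4) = o*(o - 4)^2*(o^2 - 1) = o*(o - 4)^2*(o + 1)*(o - 1)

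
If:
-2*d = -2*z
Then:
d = z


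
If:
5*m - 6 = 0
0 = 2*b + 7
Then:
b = -7/2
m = 6/5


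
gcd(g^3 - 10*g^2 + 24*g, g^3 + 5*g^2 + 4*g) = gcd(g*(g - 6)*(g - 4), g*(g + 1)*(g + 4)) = g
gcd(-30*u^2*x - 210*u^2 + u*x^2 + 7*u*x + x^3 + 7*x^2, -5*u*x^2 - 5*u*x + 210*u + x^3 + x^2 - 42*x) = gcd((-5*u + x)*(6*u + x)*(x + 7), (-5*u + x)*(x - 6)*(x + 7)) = -5*u*x - 35*u + x^2 + 7*x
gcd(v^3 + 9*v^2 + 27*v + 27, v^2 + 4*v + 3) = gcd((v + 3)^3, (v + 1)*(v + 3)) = v + 3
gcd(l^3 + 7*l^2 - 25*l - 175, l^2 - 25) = l^2 - 25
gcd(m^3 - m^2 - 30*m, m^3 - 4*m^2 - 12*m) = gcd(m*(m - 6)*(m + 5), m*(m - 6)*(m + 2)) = m^2 - 6*m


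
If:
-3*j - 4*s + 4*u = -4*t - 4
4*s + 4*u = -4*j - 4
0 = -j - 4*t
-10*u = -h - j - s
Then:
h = -10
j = -4*t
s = 4*t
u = -1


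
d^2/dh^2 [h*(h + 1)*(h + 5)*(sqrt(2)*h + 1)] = 12*sqrt(2)*h^2 + 6*h + 36*sqrt(2)*h + 12 + 10*sqrt(2)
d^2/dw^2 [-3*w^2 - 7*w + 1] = -6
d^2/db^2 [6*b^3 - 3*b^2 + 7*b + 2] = 36*b - 6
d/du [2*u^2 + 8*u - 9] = 4*u + 8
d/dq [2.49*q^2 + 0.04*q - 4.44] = 4.98*q + 0.04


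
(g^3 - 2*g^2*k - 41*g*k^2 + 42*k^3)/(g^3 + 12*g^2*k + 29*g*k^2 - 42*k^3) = (g - 7*k)/(g + 7*k)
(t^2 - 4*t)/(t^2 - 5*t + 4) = t/(t - 1)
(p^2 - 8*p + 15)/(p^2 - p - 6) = (p - 5)/(p + 2)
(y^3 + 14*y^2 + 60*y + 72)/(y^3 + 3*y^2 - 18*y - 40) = (y^2 + 12*y + 36)/(y^2 + y - 20)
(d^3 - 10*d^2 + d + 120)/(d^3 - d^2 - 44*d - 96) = (d - 5)/(d + 4)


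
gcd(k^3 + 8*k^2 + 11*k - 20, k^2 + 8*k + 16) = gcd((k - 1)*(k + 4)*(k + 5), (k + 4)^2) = k + 4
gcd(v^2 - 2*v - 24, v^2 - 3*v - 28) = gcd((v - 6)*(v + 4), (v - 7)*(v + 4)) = v + 4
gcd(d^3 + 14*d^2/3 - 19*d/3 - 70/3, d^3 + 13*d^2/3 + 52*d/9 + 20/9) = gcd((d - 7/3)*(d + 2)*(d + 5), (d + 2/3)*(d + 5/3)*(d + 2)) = d + 2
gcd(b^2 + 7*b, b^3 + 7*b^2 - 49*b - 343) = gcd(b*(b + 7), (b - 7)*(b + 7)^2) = b + 7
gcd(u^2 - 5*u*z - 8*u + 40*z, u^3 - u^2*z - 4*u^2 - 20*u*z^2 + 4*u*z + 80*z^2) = -u + 5*z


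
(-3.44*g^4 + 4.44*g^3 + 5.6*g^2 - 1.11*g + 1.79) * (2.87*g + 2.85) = -9.8728*g^5 + 2.9388*g^4 + 28.726*g^3 + 12.7743*g^2 + 1.9738*g + 5.1015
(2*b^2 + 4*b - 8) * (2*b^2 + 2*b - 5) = 4*b^4 + 12*b^3 - 18*b^2 - 36*b + 40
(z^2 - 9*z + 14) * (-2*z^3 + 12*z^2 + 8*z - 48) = -2*z^5 + 30*z^4 - 128*z^3 + 48*z^2 + 544*z - 672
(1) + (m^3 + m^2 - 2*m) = m^3 + m^2 - 2*m + 1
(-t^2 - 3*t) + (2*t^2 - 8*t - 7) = t^2 - 11*t - 7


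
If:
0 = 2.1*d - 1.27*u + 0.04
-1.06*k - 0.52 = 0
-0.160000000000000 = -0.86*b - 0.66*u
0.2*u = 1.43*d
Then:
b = 0.15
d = 0.01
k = -0.49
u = 0.04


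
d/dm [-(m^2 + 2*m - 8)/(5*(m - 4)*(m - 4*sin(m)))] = (-2*(m - 4)*(m + 1)*(m - 4*sin(m)) - (m - 4)*(4*cos(m) - 1)*(m^2 + 2*m - 8) + (m - 4*sin(m))*(m^2 + 2*m - 8))/(5*(m - 4)^2*(m - 4*sin(m))^2)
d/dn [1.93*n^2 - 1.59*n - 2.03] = 3.86*n - 1.59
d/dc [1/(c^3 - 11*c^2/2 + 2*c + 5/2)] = 4*(-3*c^2 + 11*c - 2)/(2*c^3 - 11*c^2 + 4*c + 5)^2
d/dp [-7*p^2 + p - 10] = 1 - 14*p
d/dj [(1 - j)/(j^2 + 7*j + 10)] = (-j^2 - 7*j + (j - 1)*(2*j + 7) - 10)/(j^2 + 7*j + 10)^2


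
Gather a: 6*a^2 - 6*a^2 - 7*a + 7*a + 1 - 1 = 0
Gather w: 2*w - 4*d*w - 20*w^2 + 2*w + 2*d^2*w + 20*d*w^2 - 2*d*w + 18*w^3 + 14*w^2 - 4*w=18*w^3 + w^2*(20*d - 6) + w*(2*d^2 - 6*d)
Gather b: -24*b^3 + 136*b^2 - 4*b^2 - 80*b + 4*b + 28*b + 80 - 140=-24*b^3 + 132*b^2 - 48*b - 60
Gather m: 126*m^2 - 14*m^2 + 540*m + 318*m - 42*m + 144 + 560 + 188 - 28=112*m^2 + 816*m + 864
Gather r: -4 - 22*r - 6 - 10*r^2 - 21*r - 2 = -10*r^2 - 43*r - 12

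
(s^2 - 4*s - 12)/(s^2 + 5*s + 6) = (s - 6)/(s + 3)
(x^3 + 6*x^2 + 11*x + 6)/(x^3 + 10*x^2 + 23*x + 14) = (x + 3)/(x + 7)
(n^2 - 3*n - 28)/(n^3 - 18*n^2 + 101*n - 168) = (n + 4)/(n^2 - 11*n + 24)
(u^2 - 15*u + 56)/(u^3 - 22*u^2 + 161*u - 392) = 1/(u - 7)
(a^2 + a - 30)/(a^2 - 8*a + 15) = (a + 6)/(a - 3)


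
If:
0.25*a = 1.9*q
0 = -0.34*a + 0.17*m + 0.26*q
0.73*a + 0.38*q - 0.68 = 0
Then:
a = 0.87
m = 1.57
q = 0.11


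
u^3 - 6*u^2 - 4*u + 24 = (u - 6)*(u - 2)*(u + 2)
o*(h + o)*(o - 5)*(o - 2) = h*o^3 - 7*h*o^2 + 10*h*o + o^4 - 7*o^3 + 10*o^2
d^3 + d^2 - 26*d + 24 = (d - 4)*(d - 1)*(d + 6)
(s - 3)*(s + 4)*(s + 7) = s^3 + 8*s^2 - 5*s - 84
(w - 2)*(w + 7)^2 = w^3 + 12*w^2 + 21*w - 98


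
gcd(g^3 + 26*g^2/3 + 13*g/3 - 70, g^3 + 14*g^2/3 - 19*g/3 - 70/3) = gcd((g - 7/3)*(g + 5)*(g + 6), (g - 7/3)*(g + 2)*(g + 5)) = g^2 + 8*g/3 - 35/3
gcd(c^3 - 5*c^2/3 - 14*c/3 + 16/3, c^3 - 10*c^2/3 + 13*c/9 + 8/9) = c^2 - 11*c/3 + 8/3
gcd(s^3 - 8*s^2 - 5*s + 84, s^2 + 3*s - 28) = s - 4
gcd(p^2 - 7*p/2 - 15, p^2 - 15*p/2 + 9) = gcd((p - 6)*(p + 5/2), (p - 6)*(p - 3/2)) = p - 6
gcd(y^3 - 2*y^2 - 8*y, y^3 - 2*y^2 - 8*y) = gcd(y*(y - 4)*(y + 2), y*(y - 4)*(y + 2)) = y^3 - 2*y^2 - 8*y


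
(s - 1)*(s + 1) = s^2 - 1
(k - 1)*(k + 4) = k^2 + 3*k - 4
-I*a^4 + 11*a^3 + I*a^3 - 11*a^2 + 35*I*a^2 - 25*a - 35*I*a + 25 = (a + I)*(a + 5*I)^2*(-I*a + I)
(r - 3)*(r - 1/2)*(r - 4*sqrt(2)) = r^3 - 4*sqrt(2)*r^2 - 7*r^2/2 + 3*r/2 + 14*sqrt(2)*r - 6*sqrt(2)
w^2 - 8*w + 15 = (w - 5)*(w - 3)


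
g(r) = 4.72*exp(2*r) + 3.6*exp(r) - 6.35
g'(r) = 9.44*exp(2*r) + 3.6*exp(r)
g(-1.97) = -5.76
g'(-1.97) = 0.69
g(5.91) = 642977.75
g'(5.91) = 1284640.86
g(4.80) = 70120.86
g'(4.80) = 139816.98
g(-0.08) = 1.00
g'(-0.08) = 11.37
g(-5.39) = -6.33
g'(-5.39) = 0.02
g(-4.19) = -6.29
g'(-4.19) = 0.06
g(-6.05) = -6.34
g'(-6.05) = 0.01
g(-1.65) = -5.48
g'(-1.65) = 1.04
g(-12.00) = -6.35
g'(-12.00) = 0.00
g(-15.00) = -6.35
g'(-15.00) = 0.00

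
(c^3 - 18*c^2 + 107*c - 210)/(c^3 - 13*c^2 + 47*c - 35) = (c - 6)/(c - 1)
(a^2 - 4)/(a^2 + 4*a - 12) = (a + 2)/(a + 6)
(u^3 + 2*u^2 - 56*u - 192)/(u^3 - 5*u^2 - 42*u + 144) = (u + 4)/(u - 3)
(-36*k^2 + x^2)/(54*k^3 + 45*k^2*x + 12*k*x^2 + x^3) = (-6*k + x)/(9*k^2 + 6*k*x + x^2)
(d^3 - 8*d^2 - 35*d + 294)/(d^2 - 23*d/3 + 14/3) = 3*(d^2 - d - 42)/(3*d - 2)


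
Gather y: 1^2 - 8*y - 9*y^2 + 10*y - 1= -9*y^2 + 2*y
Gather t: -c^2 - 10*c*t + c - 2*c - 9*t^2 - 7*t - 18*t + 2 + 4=-c^2 - c - 9*t^2 + t*(-10*c - 25) + 6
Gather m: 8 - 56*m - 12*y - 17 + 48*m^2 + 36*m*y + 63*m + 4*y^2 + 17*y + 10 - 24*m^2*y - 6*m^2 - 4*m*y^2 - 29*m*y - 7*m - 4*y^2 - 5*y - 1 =m^2*(42 - 24*y) + m*(-4*y^2 + 7*y)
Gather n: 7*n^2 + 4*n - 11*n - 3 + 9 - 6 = 7*n^2 - 7*n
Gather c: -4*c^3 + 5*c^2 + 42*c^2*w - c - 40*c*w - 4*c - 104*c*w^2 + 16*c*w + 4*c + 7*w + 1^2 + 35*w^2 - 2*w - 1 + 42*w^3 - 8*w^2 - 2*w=-4*c^3 + c^2*(42*w + 5) + c*(-104*w^2 - 24*w - 1) + 42*w^3 + 27*w^2 + 3*w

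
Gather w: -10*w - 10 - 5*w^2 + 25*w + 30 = -5*w^2 + 15*w + 20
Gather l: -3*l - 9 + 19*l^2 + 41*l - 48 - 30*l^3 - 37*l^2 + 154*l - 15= -30*l^3 - 18*l^2 + 192*l - 72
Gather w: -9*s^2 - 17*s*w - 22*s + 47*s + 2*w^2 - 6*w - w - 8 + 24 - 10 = -9*s^2 + 25*s + 2*w^2 + w*(-17*s - 7) + 6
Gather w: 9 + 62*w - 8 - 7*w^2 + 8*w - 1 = -7*w^2 + 70*w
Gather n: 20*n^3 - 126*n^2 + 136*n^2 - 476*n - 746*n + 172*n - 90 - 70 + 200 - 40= 20*n^3 + 10*n^2 - 1050*n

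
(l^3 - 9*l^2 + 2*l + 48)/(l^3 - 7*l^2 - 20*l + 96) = (l + 2)/(l + 4)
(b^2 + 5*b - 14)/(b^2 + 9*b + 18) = (b^2 + 5*b - 14)/(b^2 + 9*b + 18)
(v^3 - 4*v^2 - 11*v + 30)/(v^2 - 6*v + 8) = (v^2 - 2*v - 15)/(v - 4)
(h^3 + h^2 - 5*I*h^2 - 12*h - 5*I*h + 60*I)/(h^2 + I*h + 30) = (h^2 + h - 12)/(h + 6*I)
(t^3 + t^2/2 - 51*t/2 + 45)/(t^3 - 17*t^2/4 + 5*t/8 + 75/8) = 4*(t + 6)/(4*t + 5)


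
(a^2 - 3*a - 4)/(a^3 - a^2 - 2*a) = (a - 4)/(a*(a - 2))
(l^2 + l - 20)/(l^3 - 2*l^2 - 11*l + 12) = (l + 5)/(l^2 + 2*l - 3)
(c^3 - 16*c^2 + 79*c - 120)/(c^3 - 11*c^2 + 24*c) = (c - 5)/c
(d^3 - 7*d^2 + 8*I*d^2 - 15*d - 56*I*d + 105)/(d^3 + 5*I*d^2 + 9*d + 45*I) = (d - 7)/(d - 3*I)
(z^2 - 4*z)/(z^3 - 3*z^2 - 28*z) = (4 - z)/(-z^2 + 3*z + 28)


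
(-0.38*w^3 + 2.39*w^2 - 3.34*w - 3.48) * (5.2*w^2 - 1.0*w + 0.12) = -1.976*w^5 + 12.808*w^4 - 19.8036*w^3 - 14.4692*w^2 + 3.0792*w - 0.4176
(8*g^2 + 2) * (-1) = -8*g^2 - 2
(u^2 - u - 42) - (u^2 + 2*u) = -3*u - 42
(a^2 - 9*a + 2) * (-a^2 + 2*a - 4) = -a^4 + 11*a^3 - 24*a^2 + 40*a - 8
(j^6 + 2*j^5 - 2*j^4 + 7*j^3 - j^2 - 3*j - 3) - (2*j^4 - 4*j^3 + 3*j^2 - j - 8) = j^6 + 2*j^5 - 4*j^4 + 11*j^3 - 4*j^2 - 2*j + 5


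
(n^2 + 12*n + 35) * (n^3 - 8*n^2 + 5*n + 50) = n^5 + 4*n^4 - 56*n^3 - 170*n^2 + 775*n + 1750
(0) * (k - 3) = 0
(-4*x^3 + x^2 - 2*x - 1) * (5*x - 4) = -20*x^4 + 21*x^3 - 14*x^2 + 3*x + 4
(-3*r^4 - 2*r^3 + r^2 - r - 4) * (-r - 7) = 3*r^5 + 23*r^4 + 13*r^3 - 6*r^2 + 11*r + 28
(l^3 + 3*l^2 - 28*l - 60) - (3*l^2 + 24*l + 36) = l^3 - 52*l - 96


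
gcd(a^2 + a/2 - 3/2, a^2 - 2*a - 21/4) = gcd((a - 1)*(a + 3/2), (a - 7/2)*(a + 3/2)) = a + 3/2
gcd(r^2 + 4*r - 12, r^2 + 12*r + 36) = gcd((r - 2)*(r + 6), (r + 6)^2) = r + 6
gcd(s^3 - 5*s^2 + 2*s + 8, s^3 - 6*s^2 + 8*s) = s^2 - 6*s + 8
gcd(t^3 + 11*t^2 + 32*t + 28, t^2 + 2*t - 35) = t + 7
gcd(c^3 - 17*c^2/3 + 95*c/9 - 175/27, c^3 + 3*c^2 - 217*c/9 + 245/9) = c^2 - 4*c + 35/9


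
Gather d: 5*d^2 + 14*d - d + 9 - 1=5*d^2 + 13*d + 8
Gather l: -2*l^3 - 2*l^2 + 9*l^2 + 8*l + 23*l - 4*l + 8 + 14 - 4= -2*l^3 + 7*l^2 + 27*l + 18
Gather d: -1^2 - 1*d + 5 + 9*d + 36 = 8*d + 40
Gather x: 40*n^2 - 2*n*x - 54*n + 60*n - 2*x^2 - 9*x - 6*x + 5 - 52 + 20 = 40*n^2 + 6*n - 2*x^2 + x*(-2*n - 15) - 27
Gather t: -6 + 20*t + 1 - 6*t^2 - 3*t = -6*t^2 + 17*t - 5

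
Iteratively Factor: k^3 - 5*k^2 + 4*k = (k)*(k^2 - 5*k + 4) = k*(k - 4)*(k - 1)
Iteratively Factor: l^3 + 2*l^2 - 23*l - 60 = (l + 3)*(l^2 - l - 20) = (l - 5)*(l + 3)*(l + 4)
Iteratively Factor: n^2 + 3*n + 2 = (n + 1)*(n + 2)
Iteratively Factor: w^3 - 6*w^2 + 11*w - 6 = (w - 2)*(w^2 - 4*w + 3) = (w - 2)*(w - 1)*(w - 3)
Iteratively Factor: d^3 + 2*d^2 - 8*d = (d - 2)*(d^2 + 4*d) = d*(d - 2)*(d + 4)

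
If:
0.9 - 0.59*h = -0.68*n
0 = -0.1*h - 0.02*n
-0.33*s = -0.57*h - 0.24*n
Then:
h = 0.23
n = -1.13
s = -0.43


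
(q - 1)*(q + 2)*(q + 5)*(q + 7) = q^4 + 13*q^3 + 45*q^2 + 11*q - 70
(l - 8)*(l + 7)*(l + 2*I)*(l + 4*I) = l^4 - l^3 + 6*I*l^3 - 64*l^2 - 6*I*l^2 + 8*l - 336*I*l + 448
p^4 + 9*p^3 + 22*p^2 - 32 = (p - 1)*(p + 2)*(p + 4)^2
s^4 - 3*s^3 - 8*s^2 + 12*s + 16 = (s - 4)*(s - 2)*(s + 1)*(s + 2)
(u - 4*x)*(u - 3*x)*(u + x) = u^3 - 6*u^2*x + 5*u*x^2 + 12*x^3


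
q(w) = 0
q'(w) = 0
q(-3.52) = 0.00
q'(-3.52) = 0.00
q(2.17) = 0.00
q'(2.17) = 0.00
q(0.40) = 0.00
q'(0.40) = 0.00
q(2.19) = 0.00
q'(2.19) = 0.00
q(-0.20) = 0.00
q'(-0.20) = 0.00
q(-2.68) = 0.00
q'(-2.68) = 0.00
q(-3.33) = 0.00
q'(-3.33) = 0.00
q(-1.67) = 0.00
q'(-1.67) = 0.00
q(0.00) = 0.00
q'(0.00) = 0.00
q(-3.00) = 0.00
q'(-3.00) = 0.00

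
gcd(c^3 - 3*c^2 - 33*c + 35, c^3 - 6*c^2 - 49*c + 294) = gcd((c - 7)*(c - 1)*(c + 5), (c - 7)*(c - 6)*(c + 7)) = c - 7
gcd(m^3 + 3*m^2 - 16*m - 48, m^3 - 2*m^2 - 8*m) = m - 4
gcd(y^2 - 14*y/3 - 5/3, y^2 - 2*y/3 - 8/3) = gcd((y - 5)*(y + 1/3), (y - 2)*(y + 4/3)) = 1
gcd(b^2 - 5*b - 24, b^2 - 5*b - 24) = b^2 - 5*b - 24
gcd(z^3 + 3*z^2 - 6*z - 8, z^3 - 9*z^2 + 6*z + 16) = z^2 - z - 2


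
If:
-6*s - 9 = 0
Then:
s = -3/2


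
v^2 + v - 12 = (v - 3)*(v + 4)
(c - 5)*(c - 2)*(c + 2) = c^3 - 5*c^2 - 4*c + 20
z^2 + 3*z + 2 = (z + 1)*(z + 2)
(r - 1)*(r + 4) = r^2 + 3*r - 4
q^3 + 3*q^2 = q^2*(q + 3)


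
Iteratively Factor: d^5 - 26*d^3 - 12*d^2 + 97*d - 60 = (d - 5)*(d^4 + 5*d^3 - d^2 - 17*d + 12) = (d - 5)*(d - 1)*(d^3 + 6*d^2 + 5*d - 12) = (d - 5)*(d - 1)*(d + 3)*(d^2 + 3*d - 4) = (d - 5)*(d - 1)^2*(d + 3)*(d + 4)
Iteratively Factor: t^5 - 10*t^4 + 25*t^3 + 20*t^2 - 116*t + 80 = (t + 2)*(t^4 - 12*t^3 + 49*t^2 - 78*t + 40) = (t - 5)*(t + 2)*(t^3 - 7*t^2 + 14*t - 8) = (t - 5)*(t - 2)*(t + 2)*(t^2 - 5*t + 4) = (t - 5)*(t - 4)*(t - 2)*(t + 2)*(t - 1)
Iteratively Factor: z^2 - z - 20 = (z - 5)*(z + 4)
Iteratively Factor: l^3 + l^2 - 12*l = (l - 3)*(l^2 + 4*l) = l*(l - 3)*(l + 4)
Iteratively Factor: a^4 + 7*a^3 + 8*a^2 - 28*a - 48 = (a + 4)*(a^3 + 3*a^2 - 4*a - 12) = (a + 2)*(a + 4)*(a^2 + a - 6) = (a + 2)*(a + 3)*(a + 4)*(a - 2)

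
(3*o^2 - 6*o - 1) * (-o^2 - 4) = -3*o^4 + 6*o^3 - 11*o^2 + 24*o + 4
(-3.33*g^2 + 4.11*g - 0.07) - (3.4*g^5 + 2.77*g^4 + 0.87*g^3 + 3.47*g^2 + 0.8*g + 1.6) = -3.4*g^5 - 2.77*g^4 - 0.87*g^3 - 6.8*g^2 + 3.31*g - 1.67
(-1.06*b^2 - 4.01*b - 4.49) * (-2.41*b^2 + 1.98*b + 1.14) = 2.5546*b^4 + 7.5653*b^3 + 1.6727*b^2 - 13.4616*b - 5.1186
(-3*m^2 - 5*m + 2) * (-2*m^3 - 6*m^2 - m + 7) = 6*m^5 + 28*m^4 + 29*m^3 - 28*m^2 - 37*m + 14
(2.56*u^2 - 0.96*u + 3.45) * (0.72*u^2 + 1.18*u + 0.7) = 1.8432*u^4 + 2.3296*u^3 + 3.1432*u^2 + 3.399*u + 2.415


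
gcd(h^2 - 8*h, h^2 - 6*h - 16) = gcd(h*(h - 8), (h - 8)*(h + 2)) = h - 8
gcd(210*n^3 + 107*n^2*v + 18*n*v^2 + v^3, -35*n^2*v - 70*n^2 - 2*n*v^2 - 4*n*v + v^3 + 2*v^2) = 5*n + v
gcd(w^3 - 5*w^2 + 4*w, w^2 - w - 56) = 1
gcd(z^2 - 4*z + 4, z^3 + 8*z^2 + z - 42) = z - 2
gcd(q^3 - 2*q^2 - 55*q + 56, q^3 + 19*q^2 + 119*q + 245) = q + 7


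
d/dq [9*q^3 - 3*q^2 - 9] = 3*q*(9*q - 2)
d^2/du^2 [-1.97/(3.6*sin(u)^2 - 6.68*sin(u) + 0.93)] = (102.1248*sin(u)^4 - 142.12368*sin(u)^3 - 91.663312*sin(u)^2 + 296.485788*sin(u) - 162.621136)/(3.6*sin(u)^2 - 6.68*sin(u) + 0.93)^3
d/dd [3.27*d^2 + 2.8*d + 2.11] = 6.54*d + 2.8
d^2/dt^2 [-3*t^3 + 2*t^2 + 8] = 4 - 18*t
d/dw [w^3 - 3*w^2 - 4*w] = 3*w^2 - 6*w - 4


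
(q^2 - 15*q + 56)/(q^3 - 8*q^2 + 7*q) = (q - 8)/(q*(q - 1))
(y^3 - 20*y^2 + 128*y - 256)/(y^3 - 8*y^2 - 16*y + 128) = (y - 8)/(y + 4)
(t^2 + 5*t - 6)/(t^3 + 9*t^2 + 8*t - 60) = (t - 1)/(t^2 + 3*t - 10)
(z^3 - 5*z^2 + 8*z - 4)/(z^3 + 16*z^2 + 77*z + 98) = (z^3 - 5*z^2 + 8*z - 4)/(z^3 + 16*z^2 + 77*z + 98)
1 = 1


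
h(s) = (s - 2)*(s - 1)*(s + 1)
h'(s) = (s - 2)*(s - 1) + (s - 2)*(s + 1) + (s - 1)*(s + 1) = 3*s^2 - 4*s - 1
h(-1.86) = -9.49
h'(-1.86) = 16.82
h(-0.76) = 1.17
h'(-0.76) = 3.77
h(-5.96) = -274.79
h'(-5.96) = 129.40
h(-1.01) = -0.06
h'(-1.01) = 6.10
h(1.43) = -0.60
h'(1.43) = -0.59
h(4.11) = 33.53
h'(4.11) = 33.24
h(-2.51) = -23.90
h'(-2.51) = 27.94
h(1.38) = -0.56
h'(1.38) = -0.81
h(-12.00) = -2002.00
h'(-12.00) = 479.00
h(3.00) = 8.00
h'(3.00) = 14.00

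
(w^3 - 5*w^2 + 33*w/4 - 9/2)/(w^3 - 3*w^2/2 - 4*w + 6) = (w - 3/2)/(w + 2)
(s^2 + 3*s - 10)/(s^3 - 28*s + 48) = (s + 5)/(s^2 + 2*s - 24)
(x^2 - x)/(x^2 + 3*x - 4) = x/(x + 4)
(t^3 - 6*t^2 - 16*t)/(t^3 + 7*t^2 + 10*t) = (t - 8)/(t + 5)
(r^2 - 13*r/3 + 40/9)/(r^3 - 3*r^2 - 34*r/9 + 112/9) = (3*r - 5)/(3*r^2 - r - 14)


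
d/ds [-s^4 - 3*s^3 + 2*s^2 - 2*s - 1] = -4*s^3 - 9*s^2 + 4*s - 2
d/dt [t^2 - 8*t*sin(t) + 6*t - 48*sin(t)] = -8*t*cos(t) + 2*t - 8*sin(t) - 48*cos(t) + 6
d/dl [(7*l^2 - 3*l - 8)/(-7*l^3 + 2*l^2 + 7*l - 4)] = (49*l^4 - 42*l^3 - 113*l^2 - 24*l + 68)/(49*l^6 - 28*l^5 - 94*l^4 + 84*l^3 + 33*l^2 - 56*l + 16)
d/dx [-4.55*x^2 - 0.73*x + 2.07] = -9.1*x - 0.73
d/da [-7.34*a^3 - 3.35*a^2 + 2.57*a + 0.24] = -22.02*a^2 - 6.7*a + 2.57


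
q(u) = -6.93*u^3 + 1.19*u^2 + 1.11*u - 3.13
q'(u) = -20.79*u^2 + 2.38*u + 1.11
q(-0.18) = -3.25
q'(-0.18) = 0.01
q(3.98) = -416.76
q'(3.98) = -318.74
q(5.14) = -907.06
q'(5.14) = -535.92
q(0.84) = -5.47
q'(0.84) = -11.56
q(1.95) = -47.83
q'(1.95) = -73.30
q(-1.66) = 30.01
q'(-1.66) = -60.13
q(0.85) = -5.58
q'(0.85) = -11.89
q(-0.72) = -0.73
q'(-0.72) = -11.38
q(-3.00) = 191.36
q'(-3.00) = -193.14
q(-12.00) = 12129.95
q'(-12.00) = -3021.21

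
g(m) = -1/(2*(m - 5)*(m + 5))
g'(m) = 1/(2*(m - 5)*(m + 5)^2) + 1/(2*(m - 5)^2*(m + 5))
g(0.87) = 0.02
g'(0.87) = 0.00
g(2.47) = 0.03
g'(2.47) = 0.01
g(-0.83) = 0.02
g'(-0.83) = -0.00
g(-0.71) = 0.02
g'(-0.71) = -0.00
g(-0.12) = 0.02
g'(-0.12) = -0.00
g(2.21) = 0.02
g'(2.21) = 0.01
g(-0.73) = 0.02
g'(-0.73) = -0.00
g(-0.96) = 0.02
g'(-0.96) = -0.00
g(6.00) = -0.05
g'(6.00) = 0.05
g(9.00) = -0.00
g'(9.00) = 0.00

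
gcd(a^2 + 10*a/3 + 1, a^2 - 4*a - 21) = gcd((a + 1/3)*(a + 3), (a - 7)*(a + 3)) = a + 3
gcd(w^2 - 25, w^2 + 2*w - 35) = w - 5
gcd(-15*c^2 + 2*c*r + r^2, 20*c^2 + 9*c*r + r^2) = 5*c + r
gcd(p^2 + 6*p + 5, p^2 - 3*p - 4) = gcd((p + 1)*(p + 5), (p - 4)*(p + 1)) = p + 1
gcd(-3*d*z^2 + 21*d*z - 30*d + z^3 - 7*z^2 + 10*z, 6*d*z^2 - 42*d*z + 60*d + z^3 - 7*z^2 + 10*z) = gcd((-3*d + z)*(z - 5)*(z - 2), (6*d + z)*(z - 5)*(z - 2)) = z^2 - 7*z + 10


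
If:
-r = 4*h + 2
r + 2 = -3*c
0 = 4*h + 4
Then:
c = -4/3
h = -1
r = 2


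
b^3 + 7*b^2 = b^2*(b + 7)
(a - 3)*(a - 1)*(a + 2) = a^3 - 2*a^2 - 5*a + 6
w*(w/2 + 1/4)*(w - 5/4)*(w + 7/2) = w^4/2 + 11*w^3/8 - 13*w^2/8 - 35*w/32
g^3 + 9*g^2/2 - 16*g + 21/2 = (g - 3/2)*(g - 1)*(g + 7)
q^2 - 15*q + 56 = (q - 8)*(q - 7)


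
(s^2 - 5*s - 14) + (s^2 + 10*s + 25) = 2*s^2 + 5*s + 11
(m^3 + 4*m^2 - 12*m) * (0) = 0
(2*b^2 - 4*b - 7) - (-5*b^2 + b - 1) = 7*b^2 - 5*b - 6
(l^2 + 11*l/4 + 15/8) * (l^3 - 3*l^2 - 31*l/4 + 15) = l^5 - l^4/4 - 113*l^3/8 - 191*l^2/16 + 855*l/32 + 225/8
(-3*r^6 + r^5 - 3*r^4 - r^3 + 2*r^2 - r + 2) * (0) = 0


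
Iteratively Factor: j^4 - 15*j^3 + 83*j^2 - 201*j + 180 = (j - 3)*(j^3 - 12*j^2 + 47*j - 60) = (j - 5)*(j - 3)*(j^2 - 7*j + 12) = (j - 5)*(j - 3)^2*(j - 4)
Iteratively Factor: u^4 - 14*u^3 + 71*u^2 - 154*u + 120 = (u - 2)*(u^3 - 12*u^2 + 47*u - 60) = (u - 3)*(u - 2)*(u^2 - 9*u + 20) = (u - 4)*(u - 3)*(u - 2)*(u - 5)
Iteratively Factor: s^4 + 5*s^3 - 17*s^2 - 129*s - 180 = (s + 3)*(s^3 + 2*s^2 - 23*s - 60) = (s - 5)*(s + 3)*(s^2 + 7*s + 12) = (s - 5)*(s + 3)*(s + 4)*(s + 3)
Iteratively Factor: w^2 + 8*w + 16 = (w + 4)*(w + 4)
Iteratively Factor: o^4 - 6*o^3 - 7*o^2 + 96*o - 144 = (o - 3)*(o^3 - 3*o^2 - 16*o + 48) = (o - 4)*(o - 3)*(o^2 + o - 12) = (o - 4)*(o - 3)*(o + 4)*(o - 3)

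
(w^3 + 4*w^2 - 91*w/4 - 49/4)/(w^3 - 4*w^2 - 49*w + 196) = (w^2 - 3*w - 7/4)/(w^2 - 11*w + 28)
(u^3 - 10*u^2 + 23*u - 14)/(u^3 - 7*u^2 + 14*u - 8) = (u - 7)/(u - 4)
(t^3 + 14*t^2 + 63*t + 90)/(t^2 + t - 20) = (t^2 + 9*t + 18)/(t - 4)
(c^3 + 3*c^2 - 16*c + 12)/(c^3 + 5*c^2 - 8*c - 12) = (c - 1)/(c + 1)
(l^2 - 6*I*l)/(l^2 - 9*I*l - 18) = l/(l - 3*I)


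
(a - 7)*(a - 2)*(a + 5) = a^3 - 4*a^2 - 31*a + 70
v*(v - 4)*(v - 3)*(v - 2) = v^4 - 9*v^3 + 26*v^2 - 24*v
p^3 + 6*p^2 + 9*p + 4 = (p + 1)^2*(p + 4)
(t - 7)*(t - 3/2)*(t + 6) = t^3 - 5*t^2/2 - 81*t/2 + 63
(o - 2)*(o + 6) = o^2 + 4*o - 12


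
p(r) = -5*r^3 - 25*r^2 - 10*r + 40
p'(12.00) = -2770.00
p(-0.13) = 40.89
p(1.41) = -37.82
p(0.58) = 24.81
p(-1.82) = 5.53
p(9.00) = -5720.00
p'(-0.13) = -3.75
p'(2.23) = -196.09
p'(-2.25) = 26.56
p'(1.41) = -110.32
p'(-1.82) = 31.31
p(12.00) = -12320.00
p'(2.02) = -172.21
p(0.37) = 32.62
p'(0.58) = -44.05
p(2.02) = -123.42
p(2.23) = -162.07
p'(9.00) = -1675.00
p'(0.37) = -30.55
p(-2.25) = -7.11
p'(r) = -15*r^2 - 50*r - 10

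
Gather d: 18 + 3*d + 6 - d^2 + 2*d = -d^2 + 5*d + 24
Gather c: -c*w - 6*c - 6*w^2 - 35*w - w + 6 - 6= c*(-w - 6) - 6*w^2 - 36*w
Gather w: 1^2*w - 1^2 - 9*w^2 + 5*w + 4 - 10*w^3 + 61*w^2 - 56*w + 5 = -10*w^3 + 52*w^2 - 50*w + 8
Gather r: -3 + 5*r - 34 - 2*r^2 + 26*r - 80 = -2*r^2 + 31*r - 117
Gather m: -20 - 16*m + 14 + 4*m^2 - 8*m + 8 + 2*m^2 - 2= 6*m^2 - 24*m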